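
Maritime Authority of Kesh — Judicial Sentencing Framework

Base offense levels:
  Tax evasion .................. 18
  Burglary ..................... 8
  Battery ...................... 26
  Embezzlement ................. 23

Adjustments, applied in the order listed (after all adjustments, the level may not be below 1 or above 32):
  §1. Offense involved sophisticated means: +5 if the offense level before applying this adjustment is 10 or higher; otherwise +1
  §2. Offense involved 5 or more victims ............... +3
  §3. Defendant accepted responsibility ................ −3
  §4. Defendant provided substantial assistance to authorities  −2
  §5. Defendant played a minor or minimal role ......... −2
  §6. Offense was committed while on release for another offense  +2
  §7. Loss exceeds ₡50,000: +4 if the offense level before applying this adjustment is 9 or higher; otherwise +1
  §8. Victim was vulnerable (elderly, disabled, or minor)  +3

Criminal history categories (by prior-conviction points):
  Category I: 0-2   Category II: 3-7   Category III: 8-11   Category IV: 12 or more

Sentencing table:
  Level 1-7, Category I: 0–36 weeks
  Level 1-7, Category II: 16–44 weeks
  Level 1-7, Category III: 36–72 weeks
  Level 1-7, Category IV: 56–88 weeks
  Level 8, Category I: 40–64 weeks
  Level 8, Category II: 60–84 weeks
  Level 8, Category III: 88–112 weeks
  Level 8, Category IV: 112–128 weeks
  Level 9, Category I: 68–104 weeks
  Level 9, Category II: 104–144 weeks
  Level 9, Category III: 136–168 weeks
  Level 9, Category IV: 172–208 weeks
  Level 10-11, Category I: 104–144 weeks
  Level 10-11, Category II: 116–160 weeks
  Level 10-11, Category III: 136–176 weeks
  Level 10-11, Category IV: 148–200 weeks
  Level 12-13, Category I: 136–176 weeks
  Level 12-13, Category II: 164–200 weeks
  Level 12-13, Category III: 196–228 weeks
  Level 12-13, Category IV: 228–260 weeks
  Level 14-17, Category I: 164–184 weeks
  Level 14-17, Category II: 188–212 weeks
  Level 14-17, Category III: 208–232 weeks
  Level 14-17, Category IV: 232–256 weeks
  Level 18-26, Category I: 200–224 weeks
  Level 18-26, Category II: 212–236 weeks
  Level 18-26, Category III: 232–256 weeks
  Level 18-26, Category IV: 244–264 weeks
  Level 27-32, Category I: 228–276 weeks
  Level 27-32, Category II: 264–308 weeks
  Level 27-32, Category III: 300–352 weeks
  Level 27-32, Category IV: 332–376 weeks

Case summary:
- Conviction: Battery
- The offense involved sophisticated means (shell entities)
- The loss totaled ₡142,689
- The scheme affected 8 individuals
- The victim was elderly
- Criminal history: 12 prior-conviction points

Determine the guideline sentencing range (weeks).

332-376 weeks

Base offense level for battery: 26.
§1 applies (level before this adjustment is 26 ≥ 10, so +5): 26 + 5 = 31.
§2 applies: 31 + 3 = 34.
§3 does not apply.
§7 applies (level before this adjustment is 34 ≥ 9, so +4): 34 + 4 = 38.
§8 applies: 38 + 3 = 41.
Level 41 exceeds the maximum of 32; capped at 32.
Final offense level: 32.
Criminal history: 12 prior points → Category IV (12+).
Level 32 falls in the 27-32 band.
Grid: Level 27-32 × Category IV = 332-376 weeks.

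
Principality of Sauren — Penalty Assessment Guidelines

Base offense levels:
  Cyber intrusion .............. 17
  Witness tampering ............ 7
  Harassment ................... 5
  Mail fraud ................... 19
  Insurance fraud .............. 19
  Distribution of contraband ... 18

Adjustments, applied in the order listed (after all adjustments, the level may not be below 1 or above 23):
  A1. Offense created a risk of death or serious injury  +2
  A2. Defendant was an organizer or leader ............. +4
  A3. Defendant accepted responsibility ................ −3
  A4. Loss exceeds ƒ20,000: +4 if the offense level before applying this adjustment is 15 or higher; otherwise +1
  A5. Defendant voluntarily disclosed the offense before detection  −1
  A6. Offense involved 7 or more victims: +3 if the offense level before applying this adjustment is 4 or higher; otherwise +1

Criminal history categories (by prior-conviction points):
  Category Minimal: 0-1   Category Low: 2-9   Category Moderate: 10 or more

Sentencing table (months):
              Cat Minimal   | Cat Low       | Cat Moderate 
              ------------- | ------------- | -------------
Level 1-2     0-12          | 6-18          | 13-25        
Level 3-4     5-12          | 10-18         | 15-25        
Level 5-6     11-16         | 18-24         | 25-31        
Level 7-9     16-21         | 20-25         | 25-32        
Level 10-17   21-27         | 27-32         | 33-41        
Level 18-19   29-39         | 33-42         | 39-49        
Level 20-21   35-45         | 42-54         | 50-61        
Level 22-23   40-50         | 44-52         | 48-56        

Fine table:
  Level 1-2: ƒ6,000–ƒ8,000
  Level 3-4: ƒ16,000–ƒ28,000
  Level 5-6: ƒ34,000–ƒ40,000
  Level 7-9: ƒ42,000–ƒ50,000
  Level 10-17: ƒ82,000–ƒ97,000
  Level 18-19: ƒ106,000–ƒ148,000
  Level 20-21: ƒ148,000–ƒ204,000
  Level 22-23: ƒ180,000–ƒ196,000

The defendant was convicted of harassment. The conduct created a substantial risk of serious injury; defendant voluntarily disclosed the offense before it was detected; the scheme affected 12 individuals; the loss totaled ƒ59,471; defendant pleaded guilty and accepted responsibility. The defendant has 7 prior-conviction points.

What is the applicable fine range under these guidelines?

Base offense level for harassment: 5.
A1 applies: 5 + 2 = 7.
A3 applies: 7 − 3 = 4.
A4 applies (level before this adjustment is 4 < 15, so +1): 4 + 1 = 5.
A5 applies: 5 − 1 = 4.
A6 applies (level before this adjustment is 4 ≥ 4, so +3): 4 + 3 = 7.
Final offense level: 7.
Level 7 falls in the 7-9 band.
Fine table: Level 7-9 → ƒ42,000–ƒ50,000.

ƒ42,000–ƒ50,000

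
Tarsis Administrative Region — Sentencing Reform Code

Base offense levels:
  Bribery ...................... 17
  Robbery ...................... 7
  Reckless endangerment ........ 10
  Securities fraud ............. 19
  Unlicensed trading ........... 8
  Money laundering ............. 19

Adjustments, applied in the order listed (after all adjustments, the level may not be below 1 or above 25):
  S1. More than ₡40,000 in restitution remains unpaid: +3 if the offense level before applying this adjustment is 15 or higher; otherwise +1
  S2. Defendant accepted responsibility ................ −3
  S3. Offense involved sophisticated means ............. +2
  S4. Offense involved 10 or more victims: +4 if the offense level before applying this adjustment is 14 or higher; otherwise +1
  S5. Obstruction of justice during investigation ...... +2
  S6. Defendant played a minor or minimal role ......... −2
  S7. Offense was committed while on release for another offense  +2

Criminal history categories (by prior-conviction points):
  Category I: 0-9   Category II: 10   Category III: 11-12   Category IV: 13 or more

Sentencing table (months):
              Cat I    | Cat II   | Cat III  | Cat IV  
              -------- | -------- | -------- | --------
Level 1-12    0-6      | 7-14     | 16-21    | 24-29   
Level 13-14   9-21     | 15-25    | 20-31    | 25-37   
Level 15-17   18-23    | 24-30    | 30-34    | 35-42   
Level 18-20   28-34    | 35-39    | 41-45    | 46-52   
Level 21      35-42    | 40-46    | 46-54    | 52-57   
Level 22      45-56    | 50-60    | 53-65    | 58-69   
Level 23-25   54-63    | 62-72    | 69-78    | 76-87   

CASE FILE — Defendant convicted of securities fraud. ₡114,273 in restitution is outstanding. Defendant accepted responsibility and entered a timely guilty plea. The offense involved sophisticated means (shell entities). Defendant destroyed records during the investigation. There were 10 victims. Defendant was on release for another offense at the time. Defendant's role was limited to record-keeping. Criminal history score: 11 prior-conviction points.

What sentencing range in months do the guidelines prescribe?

69-78 months

Base offense level for securities fraud: 19.
S1 applies (level before this adjustment is 19 ≥ 15, so +3): 19 + 3 = 22.
S2 applies: 22 − 3 = 19.
S3 applies: 19 + 2 = 21.
S4 applies (level before this adjustment is 21 ≥ 14, so +4): 21 + 4 = 25.
S5 applies: 25 + 2 = 27.
S6 applies: 27 − 2 = 25.
S7 applies: 25 + 2 = 27.
Level 27 exceeds the maximum of 25; capped at 25.
Final offense level: 25.
Criminal history: 11 prior points → Category III (11-12).
Level 25 falls in the 23-25 band.
Grid: Level 23-25 × Category III = 69-78 months.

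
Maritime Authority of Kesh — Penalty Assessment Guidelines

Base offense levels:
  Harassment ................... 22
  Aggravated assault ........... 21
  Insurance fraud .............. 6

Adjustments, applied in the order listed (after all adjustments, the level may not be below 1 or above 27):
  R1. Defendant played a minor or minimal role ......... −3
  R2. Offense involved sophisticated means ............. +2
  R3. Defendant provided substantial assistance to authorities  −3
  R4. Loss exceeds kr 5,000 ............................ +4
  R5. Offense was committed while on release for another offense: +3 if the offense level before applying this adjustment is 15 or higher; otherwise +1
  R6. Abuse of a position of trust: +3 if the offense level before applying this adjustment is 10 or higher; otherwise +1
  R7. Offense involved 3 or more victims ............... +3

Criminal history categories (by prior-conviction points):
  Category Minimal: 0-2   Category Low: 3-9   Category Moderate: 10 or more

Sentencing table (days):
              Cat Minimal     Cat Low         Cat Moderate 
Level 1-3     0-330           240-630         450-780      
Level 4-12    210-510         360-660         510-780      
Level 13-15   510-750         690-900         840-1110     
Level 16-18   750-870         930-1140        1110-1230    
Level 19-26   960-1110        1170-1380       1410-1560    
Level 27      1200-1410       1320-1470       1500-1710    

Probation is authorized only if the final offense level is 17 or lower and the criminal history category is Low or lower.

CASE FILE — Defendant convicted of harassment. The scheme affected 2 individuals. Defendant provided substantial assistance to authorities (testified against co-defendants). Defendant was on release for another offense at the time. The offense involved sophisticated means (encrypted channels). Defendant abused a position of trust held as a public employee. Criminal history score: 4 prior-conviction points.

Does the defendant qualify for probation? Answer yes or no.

No

Base offense level for harassment: 22.
R2 applies: 22 + 2 = 24.
R3 applies: 24 − 3 = 21.
R5 applies (level before this adjustment is 21 ≥ 15, so +3): 21 + 3 = 24.
R6 applies (level before this adjustment is 24 ≥ 10, so +3): 24 + 3 = 27.
R7 does not apply.
Final offense level: 27.
Criminal history: 4 prior points → Category Low (3-9).
Level 27 falls in the 27 band.
Grid: Level 27 × Category Low = 1320-1470 days.
Probation check: level 27 > 17 and category Low ≤ Low → not eligible.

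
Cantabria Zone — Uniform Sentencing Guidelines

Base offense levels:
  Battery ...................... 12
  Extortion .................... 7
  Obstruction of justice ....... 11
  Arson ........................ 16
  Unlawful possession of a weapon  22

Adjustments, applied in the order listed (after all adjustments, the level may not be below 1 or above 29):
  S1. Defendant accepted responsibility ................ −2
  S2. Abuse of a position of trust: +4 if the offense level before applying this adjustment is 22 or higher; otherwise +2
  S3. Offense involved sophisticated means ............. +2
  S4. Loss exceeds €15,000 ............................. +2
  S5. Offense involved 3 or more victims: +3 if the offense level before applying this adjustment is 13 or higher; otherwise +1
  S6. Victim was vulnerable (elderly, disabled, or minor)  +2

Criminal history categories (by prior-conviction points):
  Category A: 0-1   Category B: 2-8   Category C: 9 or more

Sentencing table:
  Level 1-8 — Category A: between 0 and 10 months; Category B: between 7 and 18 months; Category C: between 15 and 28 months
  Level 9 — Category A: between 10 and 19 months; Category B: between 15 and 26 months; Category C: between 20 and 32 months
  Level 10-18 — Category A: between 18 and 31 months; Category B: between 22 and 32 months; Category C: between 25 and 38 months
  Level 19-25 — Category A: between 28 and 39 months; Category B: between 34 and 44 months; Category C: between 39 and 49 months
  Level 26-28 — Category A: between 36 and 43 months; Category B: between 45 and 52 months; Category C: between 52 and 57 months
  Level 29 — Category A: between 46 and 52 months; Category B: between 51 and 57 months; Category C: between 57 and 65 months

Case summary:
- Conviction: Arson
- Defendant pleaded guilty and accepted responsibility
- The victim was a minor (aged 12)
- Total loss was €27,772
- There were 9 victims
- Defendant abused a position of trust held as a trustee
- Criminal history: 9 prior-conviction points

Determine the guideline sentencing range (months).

39-49 months

Base offense level for arson: 16.
S1 applies: 16 − 2 = 14.
S2 applies (level before this adjustment is 14 < 22, so +2): 14 + 2 = 16.
S3 does not apply.
S4 applies: 16 + 2 = 18.
S5 applies (level before this adjustment is 18 ≥ 13, so +3): 18 + 3 = 21.
S6 applies: 21 + 2 = 23.
Final offense level: 23.
Criminal history: 9 prior points → Category C (9+).
Level 23 falls in the 19-25 band.
Grid: Level 19-25 × Category C = 39-49 months.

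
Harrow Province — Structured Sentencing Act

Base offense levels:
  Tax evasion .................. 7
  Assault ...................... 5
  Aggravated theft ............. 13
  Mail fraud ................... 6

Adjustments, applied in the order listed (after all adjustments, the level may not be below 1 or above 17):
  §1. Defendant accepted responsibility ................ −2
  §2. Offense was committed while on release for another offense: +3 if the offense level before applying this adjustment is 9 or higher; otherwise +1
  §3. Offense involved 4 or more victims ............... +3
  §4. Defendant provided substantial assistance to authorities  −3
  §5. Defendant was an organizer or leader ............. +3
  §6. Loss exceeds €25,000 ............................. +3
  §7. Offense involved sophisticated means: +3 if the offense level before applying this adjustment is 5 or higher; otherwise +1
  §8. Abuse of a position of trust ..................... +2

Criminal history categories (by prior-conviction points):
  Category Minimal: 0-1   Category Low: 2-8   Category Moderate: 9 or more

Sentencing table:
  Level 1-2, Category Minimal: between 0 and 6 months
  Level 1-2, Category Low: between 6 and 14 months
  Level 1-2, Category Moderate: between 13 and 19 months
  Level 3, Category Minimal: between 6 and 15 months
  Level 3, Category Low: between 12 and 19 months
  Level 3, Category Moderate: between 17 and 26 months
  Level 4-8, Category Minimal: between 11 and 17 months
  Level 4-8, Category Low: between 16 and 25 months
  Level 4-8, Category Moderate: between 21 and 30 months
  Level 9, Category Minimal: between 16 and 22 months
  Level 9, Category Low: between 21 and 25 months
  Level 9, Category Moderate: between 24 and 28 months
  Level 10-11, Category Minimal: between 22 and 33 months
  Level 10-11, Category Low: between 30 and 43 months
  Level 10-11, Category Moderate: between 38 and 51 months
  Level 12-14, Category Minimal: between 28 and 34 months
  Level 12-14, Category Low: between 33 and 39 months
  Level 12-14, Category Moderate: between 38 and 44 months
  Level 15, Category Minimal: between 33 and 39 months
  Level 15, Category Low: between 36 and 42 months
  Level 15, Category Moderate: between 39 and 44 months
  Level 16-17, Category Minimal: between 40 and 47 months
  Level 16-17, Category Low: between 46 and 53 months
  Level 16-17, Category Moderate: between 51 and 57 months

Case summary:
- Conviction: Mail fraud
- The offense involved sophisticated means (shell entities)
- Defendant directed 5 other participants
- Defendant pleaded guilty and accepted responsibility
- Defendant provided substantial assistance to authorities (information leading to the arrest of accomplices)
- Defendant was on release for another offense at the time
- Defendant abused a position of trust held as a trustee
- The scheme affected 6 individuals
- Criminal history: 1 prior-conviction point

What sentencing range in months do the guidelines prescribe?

Base offense level for mail fraud: 6.
§1 applies: 6 − 2 = 4.
§2 applies (level before this adjustment is 4 < 9, so +1): 4 + 1 = 5.
§3 applies: 5 + 3 = 8.
§4 applies: 8 − 3 = 5.
§5 applies: 5 + 3 = 8.
§7 applies (level before this adjustment is 8 ≥ 5, so +3): 8 + 3 = 11.
§8 applies: 11 + 2 = 13.
Final offense level: 13.
Criminal history: 1 prior point → Category Minimal (0-1).
Level 13 falls in the 12-14 band.
Grid: Level 12-14 × Category Minimal = 28-34 months.

28-34 months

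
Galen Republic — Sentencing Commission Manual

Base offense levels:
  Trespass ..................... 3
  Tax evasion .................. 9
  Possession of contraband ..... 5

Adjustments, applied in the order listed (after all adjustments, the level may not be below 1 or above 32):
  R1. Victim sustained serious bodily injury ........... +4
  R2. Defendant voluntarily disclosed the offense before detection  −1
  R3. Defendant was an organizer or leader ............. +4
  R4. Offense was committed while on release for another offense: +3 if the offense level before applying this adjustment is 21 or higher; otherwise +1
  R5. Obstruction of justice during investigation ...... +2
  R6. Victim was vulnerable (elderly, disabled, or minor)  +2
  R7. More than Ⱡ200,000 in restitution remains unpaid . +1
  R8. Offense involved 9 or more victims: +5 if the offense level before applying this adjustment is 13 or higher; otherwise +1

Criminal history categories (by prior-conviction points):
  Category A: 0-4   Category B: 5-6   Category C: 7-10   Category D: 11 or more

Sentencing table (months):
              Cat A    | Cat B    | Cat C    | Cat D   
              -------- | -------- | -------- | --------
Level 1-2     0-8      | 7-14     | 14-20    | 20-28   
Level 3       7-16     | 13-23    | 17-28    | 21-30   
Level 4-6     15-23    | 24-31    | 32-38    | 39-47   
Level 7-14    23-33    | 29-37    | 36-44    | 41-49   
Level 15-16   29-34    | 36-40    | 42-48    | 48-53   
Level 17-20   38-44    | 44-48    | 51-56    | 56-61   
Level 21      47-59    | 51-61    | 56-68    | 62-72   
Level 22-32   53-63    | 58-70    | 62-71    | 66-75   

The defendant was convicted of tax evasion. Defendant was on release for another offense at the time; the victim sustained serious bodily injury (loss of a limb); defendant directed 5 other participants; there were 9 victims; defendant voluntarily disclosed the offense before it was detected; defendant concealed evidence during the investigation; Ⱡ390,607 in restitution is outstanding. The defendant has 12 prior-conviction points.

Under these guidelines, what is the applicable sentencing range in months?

66-75 months

Base offense level for tax evasion: 9.
R1 applies: 9 + 4 = 13.
R2 applies: 13 − 1 = 12.
R3 applies: 12 + 4 = 16.
R4 applies (level before this adjustment is 16 < 21, so +1): 16 + 1 = 17.
R5 applies: 17 + 2 = 19.
R6 does not apply.
R7 applies: 19 + 1 = 20.
R8 applies (level before this adjustment is 20 ≥ 13, so +5): 20 + 5 = 25.
Final offense level: 25.
Criminal history: 12 prior points → Category D (11+).
Level 25 falls in the 22-32 band.
Grid: Level 22-32 × Category D = 66-75 months.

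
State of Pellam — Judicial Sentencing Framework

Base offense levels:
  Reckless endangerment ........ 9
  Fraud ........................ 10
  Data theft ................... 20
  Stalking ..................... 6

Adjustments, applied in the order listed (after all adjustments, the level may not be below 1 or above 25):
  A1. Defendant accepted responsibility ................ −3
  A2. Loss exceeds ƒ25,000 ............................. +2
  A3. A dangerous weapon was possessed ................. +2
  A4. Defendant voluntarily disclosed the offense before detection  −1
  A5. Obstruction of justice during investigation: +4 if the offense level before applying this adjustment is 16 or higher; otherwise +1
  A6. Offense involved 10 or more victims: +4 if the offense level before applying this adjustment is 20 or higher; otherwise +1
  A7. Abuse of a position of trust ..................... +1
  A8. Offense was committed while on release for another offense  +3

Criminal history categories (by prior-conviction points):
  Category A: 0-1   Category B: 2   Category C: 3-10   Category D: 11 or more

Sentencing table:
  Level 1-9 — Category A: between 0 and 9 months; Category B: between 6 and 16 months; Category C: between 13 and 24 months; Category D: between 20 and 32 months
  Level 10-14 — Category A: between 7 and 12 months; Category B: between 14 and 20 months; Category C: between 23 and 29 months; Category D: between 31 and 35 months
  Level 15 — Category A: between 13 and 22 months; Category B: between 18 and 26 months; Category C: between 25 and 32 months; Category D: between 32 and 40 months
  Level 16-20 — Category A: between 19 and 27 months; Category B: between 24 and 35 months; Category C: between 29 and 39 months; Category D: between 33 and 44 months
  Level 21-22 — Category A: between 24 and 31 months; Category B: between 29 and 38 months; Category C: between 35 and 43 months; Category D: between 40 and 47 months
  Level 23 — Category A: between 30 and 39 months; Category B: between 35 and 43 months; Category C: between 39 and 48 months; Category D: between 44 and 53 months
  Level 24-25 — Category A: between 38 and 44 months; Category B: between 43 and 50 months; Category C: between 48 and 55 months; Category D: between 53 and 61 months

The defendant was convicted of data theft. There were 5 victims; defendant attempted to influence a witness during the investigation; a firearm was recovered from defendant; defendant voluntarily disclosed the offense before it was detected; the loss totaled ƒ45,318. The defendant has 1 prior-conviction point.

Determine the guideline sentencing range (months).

38-44 months

Base offense level for data theft: 20.
A2 applies: 20 + 2 = 22.
A3 applies: 22 + 2 = 24.
A4 applies: 24 − 1 = 23.
A5 applies (level before this adjustment is 23 ≥ 16, so +4): 23 + 4 = 27.
A7 does not apply.
Level 27 exceeds the maximum of 25; capped at 25.
Final offense level: 25.
Criminal history: 1 prior point → Category A (0-1).
Level 25 falls in the 24-25 band.
Grid: Level 24-25 × Category A = 38-44 months.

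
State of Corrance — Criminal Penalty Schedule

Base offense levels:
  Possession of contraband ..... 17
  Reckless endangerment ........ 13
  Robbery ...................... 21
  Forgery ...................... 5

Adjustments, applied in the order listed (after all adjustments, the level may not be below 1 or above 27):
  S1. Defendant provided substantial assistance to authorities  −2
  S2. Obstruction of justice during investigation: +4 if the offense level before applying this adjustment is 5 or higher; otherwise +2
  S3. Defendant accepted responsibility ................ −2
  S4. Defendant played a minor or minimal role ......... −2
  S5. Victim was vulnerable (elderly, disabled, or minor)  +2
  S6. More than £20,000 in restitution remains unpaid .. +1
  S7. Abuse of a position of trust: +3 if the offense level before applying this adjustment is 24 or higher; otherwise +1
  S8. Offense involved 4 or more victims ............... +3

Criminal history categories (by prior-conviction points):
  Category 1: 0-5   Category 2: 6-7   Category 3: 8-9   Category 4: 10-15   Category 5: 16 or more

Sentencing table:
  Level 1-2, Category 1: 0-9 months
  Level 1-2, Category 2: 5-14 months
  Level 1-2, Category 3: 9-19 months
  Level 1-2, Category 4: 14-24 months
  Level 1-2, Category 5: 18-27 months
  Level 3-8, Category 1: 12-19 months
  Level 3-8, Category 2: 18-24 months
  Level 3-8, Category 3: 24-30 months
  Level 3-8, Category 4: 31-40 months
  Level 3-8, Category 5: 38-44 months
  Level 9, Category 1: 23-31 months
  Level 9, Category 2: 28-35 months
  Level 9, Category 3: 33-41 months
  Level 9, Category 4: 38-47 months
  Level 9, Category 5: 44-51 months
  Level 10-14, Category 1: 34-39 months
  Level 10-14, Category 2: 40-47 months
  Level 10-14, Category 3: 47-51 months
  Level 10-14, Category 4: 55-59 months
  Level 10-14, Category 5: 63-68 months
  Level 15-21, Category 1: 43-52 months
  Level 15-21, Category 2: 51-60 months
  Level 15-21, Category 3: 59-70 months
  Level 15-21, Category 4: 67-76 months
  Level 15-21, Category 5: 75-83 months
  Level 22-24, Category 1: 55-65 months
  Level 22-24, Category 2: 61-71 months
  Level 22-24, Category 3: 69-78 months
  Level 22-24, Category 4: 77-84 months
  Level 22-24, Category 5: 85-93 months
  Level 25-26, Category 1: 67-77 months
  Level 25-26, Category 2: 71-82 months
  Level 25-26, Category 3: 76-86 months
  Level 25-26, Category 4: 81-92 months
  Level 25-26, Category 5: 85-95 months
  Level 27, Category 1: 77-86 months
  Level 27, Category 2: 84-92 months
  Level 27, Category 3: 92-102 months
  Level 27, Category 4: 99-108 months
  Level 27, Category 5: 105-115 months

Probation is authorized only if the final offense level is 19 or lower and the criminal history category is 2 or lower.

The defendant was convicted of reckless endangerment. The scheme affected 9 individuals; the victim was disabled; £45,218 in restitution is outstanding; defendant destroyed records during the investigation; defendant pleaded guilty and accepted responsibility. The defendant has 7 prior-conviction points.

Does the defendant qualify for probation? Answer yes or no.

No

Base offense level for reckless endangerment: 13.
S2 applies (level before this adjustment is 13 ≥ 5, so +4): 13 + 4 = 17.
S3 applies: 17 − 2 = 15.
S5 applies: 15 + 2 = 17.
S6 applies: 17 + 1 = 18.
S7 does not apply.
S8 applies: 18 + 3 = 21.
Final offense level: 21.
Criminal history: 7 prior points → Category 2 (6-7).
Level 21 falls in the 15-21 band.
Grid: Level 15-21 × Category 2 = 51-60 months.
Probation check: level 21 > 19 and category 2 ≤ 2 → not eligible.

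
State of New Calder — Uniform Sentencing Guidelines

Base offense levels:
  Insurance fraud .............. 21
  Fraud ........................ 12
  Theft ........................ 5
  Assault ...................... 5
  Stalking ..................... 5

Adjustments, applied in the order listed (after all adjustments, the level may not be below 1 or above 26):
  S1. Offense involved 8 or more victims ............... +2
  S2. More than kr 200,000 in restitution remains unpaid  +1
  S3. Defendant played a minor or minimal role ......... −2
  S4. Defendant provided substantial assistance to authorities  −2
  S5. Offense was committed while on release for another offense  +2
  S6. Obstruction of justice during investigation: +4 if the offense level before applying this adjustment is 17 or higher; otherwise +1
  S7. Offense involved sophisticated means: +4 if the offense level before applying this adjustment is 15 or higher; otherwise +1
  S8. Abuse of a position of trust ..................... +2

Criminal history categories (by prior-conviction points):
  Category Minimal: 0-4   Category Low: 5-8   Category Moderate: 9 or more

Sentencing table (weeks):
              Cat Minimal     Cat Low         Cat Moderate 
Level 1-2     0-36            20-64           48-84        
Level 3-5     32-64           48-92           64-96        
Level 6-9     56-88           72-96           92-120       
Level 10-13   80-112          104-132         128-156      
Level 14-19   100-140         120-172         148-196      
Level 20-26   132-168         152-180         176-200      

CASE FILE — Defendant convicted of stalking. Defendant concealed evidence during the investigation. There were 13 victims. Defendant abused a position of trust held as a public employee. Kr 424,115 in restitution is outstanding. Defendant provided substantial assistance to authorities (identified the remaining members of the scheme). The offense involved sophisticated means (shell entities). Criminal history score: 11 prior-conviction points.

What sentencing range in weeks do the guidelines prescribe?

128-156 weeks

Base offense level for stalking: 5.
S1 applies: 5 + 2 = 7.
S2 applies: 7 + 1 = 8.
S4 applies: 8 − 2 = 6.
S6 applies (level before this adjustment is 6 < 17, so +1): 6 + 1 = 7.
S7 applies (level before this adjustment is 7 < 15, so +1): 7 + 1 = 8.
S8 applies: 8 + 2 = 10.
Final offense level: 10.
Criminal history: 11 prior points → Category Moderate (9+).
Level 10 falls in the 10-13 band.
Grid: Level 10-13 × Category Moderate = 128-156 weeks.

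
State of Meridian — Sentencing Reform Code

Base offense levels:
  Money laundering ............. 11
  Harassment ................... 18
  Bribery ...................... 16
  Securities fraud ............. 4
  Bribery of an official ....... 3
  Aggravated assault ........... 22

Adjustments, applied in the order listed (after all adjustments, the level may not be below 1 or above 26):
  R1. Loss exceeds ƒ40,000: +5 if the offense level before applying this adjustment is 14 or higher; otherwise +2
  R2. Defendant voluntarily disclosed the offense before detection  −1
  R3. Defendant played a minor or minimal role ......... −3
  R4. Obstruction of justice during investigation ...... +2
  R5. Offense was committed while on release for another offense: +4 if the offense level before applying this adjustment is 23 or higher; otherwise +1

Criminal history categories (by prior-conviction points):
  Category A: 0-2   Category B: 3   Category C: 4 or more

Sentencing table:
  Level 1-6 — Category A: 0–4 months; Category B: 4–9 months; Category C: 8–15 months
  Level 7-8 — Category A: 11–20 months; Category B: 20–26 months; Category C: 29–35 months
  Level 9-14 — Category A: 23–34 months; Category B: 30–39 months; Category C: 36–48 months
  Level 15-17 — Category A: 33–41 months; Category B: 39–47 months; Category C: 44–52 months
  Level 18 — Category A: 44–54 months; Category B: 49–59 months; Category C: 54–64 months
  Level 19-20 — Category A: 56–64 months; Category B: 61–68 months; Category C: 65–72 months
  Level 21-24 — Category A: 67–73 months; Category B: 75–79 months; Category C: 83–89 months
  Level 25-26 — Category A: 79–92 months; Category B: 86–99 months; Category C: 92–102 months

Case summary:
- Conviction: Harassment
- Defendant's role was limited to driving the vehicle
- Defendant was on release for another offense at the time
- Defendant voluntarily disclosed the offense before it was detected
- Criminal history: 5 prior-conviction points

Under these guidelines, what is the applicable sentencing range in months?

44-52 months

Base offense level for harassment: 18.
R2 applies: 18 − 1 = 17.
R3 applies: 17 − 3 = 14.
R4 does not apply.
R5 applies (level before this adjustment is 14 < 23, so +1): 14 + 1 = 15.
Final offense level: 15.
Criminal history: 5 prior points → Category C (4+).
Level 15 falls in the 15-17 band.
Grid: Level 15-17 × Category C = 44-52 months.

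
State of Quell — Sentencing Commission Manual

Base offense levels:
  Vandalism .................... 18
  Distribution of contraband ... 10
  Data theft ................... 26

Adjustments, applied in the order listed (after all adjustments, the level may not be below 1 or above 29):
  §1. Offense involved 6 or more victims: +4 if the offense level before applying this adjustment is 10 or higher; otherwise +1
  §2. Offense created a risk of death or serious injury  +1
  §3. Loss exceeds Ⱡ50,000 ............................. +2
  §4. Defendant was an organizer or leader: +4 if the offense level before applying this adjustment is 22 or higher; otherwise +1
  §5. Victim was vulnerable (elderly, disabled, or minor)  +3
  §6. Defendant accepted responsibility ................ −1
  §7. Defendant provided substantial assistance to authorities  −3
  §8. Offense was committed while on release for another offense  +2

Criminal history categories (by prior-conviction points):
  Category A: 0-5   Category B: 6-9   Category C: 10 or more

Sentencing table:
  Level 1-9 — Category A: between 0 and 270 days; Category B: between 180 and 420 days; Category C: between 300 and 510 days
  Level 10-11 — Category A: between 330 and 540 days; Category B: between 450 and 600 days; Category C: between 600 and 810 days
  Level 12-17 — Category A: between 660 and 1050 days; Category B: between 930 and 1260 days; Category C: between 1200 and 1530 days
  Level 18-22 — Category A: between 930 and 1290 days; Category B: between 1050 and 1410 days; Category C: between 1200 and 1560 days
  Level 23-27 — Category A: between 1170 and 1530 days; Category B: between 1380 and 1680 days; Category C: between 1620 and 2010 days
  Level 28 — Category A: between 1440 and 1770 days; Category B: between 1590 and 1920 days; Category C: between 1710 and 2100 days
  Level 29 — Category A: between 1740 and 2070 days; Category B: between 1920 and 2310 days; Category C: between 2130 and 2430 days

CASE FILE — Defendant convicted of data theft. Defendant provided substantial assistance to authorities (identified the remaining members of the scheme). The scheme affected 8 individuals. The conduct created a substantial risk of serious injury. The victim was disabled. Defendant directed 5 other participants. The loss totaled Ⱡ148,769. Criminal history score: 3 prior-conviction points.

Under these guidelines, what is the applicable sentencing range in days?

1740-2070 days

Base offense level for data theft: 26.
§1 applies (level before this adjustment is 26 ≥ 10, so +4): 26 + 4 = 30.
§2 applies: 30 + 1 = 31.
§3 applies: 31 + 2 = 33.
§4 applies (level before this adjustment is 33 ≥ 22, so +4): 33 + 4 = 37.
§5 applies: 37 + 3 = 40.
§7 applies: 40 − 3 = 37.
Level 37 exceeds the maximum of 29; capped at 29.
Final offense level: 29.
Criminal history: 3 prior points → Category A (0-5).
Level 29 falls in the 29 band.
Grid: Level 29 × Category A = 1740-2070 days.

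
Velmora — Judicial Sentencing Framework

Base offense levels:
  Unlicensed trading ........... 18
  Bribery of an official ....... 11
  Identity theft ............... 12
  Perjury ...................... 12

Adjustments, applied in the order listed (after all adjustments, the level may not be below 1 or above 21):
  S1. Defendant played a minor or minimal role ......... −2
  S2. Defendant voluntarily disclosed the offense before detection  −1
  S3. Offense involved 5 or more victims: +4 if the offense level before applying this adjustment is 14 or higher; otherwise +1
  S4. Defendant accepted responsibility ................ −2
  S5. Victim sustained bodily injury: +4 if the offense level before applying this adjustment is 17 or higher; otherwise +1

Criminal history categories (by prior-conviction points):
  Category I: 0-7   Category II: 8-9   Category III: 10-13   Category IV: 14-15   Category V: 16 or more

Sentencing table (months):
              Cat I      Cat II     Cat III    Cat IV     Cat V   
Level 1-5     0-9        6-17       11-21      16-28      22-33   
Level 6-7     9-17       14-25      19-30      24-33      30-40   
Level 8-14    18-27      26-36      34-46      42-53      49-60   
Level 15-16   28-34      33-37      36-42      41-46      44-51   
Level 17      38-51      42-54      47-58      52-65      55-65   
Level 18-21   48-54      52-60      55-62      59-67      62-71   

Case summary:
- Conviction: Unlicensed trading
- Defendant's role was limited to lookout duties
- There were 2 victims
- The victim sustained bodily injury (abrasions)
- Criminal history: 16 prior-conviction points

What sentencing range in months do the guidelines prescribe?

Base offense level for unlicensed trading: 18.
S1 applies: 18 − 2 = 16.
S2 does not apply.
S3 does not apply.
S5 applies (level before this adjustment is 16 < 17, so +1): 16 + 1 = 17.
Final offense level: 17.
Criminal history: 16 prior points → Category V (16+).
Level 17 falls in the 17 band.
Grid: Level 17 × Category V = 55-65 months.

55-65 months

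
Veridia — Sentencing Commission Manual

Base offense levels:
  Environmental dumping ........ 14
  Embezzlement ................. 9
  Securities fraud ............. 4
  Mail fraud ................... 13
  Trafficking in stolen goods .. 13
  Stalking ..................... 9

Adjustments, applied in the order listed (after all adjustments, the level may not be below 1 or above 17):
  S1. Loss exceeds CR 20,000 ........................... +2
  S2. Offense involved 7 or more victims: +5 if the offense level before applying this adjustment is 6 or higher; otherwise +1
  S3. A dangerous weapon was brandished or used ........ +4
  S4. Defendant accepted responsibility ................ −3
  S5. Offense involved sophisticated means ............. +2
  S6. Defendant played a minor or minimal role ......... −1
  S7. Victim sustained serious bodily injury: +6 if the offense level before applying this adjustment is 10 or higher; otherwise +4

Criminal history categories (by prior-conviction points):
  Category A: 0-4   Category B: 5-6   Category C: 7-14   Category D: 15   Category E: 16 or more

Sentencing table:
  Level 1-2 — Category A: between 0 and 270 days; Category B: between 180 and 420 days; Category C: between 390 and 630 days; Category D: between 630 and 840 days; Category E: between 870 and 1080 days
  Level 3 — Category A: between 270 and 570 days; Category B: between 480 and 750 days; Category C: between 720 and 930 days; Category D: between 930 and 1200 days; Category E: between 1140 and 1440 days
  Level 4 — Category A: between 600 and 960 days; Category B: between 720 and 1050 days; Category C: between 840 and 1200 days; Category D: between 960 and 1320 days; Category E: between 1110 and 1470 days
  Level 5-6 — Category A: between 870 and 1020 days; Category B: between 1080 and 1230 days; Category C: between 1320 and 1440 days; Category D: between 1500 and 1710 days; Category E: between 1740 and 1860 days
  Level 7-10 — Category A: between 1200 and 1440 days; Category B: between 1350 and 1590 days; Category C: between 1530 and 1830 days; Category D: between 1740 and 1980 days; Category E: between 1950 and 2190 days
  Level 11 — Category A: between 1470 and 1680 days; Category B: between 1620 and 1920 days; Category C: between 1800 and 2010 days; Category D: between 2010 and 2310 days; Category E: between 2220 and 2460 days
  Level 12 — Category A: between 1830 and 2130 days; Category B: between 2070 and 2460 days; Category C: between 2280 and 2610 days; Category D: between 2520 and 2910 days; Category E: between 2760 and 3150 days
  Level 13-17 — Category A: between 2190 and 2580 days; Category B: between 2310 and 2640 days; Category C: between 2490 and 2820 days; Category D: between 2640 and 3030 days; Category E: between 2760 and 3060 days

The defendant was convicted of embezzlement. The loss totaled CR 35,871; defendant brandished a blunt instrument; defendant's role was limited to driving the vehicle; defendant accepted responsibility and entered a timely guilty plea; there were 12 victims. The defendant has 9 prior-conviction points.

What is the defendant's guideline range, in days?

Base offense level for embezzlement: 9.
S1 applies: 9 + 2 = 11.
S2 applies (level before this adjustment is 11 ≥ 6, so +5): 11 + 5 = 16.
S3 applies: 16 + 4 = 20.
S4 applies: 20 − 3 = 17.
S5 does not apply.
S6 applies: 17 − 1 = 16.
Final offense level: 16.
Criminal history: 9 prior points → Category C (7-14).
Level 16 falls in the 13-17 band.
Grid: Level 13-17 × Category C = 2490-2820 days.

2490-2820 days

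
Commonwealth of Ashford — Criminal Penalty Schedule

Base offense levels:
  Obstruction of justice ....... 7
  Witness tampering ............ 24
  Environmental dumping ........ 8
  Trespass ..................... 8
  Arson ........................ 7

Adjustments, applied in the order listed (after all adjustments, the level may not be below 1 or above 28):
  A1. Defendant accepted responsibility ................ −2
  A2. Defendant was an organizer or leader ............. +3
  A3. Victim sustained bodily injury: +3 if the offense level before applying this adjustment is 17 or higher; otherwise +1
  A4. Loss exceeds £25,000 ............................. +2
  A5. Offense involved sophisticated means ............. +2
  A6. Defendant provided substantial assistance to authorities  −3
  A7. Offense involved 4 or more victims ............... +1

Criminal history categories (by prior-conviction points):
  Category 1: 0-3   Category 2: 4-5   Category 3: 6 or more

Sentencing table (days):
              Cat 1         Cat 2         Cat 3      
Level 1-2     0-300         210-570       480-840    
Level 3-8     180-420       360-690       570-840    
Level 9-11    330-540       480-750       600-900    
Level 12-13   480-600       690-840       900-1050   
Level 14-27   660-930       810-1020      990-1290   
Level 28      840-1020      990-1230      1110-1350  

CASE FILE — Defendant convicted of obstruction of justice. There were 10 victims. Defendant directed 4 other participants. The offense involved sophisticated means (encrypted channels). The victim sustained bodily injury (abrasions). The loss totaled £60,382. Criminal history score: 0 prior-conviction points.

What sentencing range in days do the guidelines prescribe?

Base offense level for obstruction of justice: 7.
A2 applies: 7 + 3 = 10.
A3 applies (level before this adjustment is 10 < 17, so +1): 10 + 1 = 11.
A4 applies: 11 + 2 = 13.
A5 applies: 13 + 2 = 15.
A6 does not apply.
A7 applies: 15 + 1 = 16.
Final offense level: 16.
Criminal history: 0 prior points → Category 1 (0-3).
Level 16 falls in the 14-27 band.
Grid: Level 14-27 × Category 1 = 660-930 days.

660-930 days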